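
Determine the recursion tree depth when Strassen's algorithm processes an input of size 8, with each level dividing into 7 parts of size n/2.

For divide and conquer with division factor 2:

Problem sizes at each level:
Level 0: 8
Level 1: 4
Level 2: 2
Level 3: 1

The root is level 0 and the size-1 base case is level 3 (the tree spans levels 0 through 3, i.e. 4 levels counting the root), so the depth is the number of divisions: log_2(8) = 3

The recursion tree depth is log_2(8) = 3. At each level, the problem size is divided by 2, so it takes 3 divisions to reduce to a base case of size 1. The algorithm makes 7 recursive calls at each level.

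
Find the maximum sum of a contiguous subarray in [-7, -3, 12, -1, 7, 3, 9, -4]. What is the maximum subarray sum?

Using Kadane's algorithm on [-7, -3, 12, -1, 7, 3, 9, -4]:

Scanning through the array:
Position 1 (value -3): max_ending_here = -3, max_so_far = -3
Position 2 (value 12): max_ending_here = 12, max_so_far = 12
Position 3 (value -1): max_ending_here = 11, max_so_far = 12
Position 4 (value 7): max_ending_here = 18, max_so_far = 18
Position 5 (value 3): max_ending_here = 21, max_so_far = 21
Position 6 (value 9): max_ending_here = 30, max_so_far = 30
Position 7 (value -4): max_ending_here = 26, max_so_far = 30

Maximum subarray: [12, -1, 7, 3, 9]
Maximum sum: 30

The maximum subarray is [12, -1, 7, 3, 9] with sum 30. This subarray runs from index 2 to index 6.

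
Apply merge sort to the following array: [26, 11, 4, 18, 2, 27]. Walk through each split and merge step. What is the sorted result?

Merge sort trace:

Split: [26, 11, 4, 18, 2, 27] -> [26, 11, 4] and [18, 2, 27]
  Split: [26, 11, 4] -> [26] and [11, 4]
    Split: [11, 4] -> [11] and [4]
    Merge: [11] + [4] -> [4, 11]
  Merge: [26] + [4, 11] -> [4, 11, 26]
  Split: [18, 2, 27] -> [18] and [2, 27]
    Split: [2, 27] -> [2] and [27]
    Merge: [2] + [27] -> [2, 27]
  Merge: [18] + [2, 27] -> [2, 18, 27]
Merge: [4, 11, 26] + [2, 18, 27] -> [2, 4, 11, 18, 26, 27]

Final sorted array: [2, 4, 11, 18, 26, 27]

The merge sort proceeds by recursively splitting the array and merging sorted halves.
After all merges, the sorted array is [2, 4, 11, 18, 26, 27].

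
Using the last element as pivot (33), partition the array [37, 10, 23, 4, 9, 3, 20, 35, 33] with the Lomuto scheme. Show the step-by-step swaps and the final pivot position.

Lomuto partition with pivot = 33:

Initial array: [37, 10, 23, 4, 9, 3, 20, 35, 33]

arr[0]=37 > 33: no swap
arr[1]=10 <= 33: swap with position 0, array becomes [10, 37, 23, 4, 9, 3, 20, 35, 33]
arr[2]=23 <= 33: swap with position 1, array becomes [10, 23, 37, 4, 9, 3, 20, 35, 33]
arr[3]=4 <= 33: swap with position 2, array becomes [10, 23, 4, 37, 9, 3, 20, 35, 33]
arr[4]=9 <= 33: swap with position 3, array becomes [10, 23, 4, 9, 37, 3, 20, 35, 33]
arr[5]=3 <= 33: swap with position 4, array becomes [10, 23, 4, 9, 3, 37, 20, 35, 33]
arr[6]=20 <= 33: swap with position 5, array becomes [10, 23, 4, 9, 3, 20, 37, 35, 33]
arr[7]=35 > 33: no swap

Place pivot at position 6: [10, 23, 4, 9, 3, 20, 33, 35, 37]
Pivot position: 6

After partitioning with pivot 33, the array becomes [10, 23, 4, 9, 3, 20, 33, 35, 37]. The pivot is placed at index 6. All elements to the left of the pivot are <= 33, and all elements to the right are > 33.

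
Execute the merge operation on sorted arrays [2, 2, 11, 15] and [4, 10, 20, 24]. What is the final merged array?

Merging process:

Compare 2 vs 4: take 2 from left. Merged: [2]
Compare 2 vs 4: take 2 from left. Merged: [2, 2]
Compare 11 vs 4: take 4 from right. Merged: [2, 2, 4]
Compare 11 vs 10: take 10 from right. Merged: [2, 2, 4, 10]
Compare 11 vs 20: take 11 from left. Merged: [2, 2, 4, 10, 11]
Compare 15 vs 20: take 15 from left. Merged: [2, 2, 4, 10, 11, 15]
Append remaining from right: [20, 24]. Merged: [2, 2, 4, 10, 11, 15, 20, 24]

Final merged array: [2, 2, 4, 10, 11, 15, 20, 24]
Total comparisons: 6

The merged array is [2, 2, 4, 10, 11, 15, 20, 24], requiring 6 comparisons. The merge step runs in O(n) time where n is the total number of elements.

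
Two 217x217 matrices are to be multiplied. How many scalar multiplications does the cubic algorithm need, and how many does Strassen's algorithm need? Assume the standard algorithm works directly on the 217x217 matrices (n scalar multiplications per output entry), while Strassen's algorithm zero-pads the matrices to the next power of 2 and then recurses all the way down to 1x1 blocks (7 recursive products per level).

Matrix multiplication for 217x217 matrices:

Strassen's algorithm requires power-of-2 dimensions. Pad 217x217 to 256x256 (next power of 2).

Standard algorithm: 217^3 = 10218313 multiplications
Strassen's algorithm: 7^(log2(256)) = 7^8 = 5764801 multiplications
Savings: 10218313 - 5764801 = 4453512 multiplications

Standard: 10218313 multiplications (217^3). Strassen: 5764801 multiplications (7^8, after padding to 256x256). Strassen reduces 8 recursive multiplications to 7 at each level.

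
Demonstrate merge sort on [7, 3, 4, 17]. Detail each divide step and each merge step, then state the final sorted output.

Merge sort trace:

Split: [7, 3, 4, 17] -> [7, 3] and [4, 17]
  Split: [7, 3] -> [7] and [3]
  Merge: [7] + [3] -> [3, 7]
  Split: [4, 17] -> [4] and [17]
  Merge: [4] + [17] -> [4, 17]
Merge: [3, 7] + [4, 17] -> [3, 4, 7, 17]

Final sorted array: [3, 4, 7, 17]

The merge sort proceeds by recursively splitting the array and merging sorted halves.
After all merges, the sorted array is [3, 4, 7, 17].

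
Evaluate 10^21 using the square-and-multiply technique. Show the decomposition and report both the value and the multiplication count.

Computing 10^21 by squaring (build up from 10^1; each line after the first costs one multiplication):

10^1 = 10
10^2 = (10^1)^2 = 10^2 = 100
10^4 = (10^2)^2 = 100^2 = 10000
10^5 = 10 * 10^4 = 10 * 10000 = 100000
10^10 = (10^5)^2 = 100000^2 = 10000000000
10^20 = (10^10)^2 = 10000000000^2 = 100000000000000000000
10^21 = 10 * 10^20 = 10 * 100000000000000000000 = 1000000000000000000000

Result: 1000000000000000000000
Multiplications needed: 6 (6 lines after 10^1)

10^21 = 1000000000000000000000. Using exponentiation by squaring, this requires 6 multiplications. The key idea: if the exponent is even, square the half-power; if odd, multiply by the base once.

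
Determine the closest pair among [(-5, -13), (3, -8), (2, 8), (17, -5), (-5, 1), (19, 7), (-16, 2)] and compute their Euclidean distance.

Computing all pairwise distances among 7 points:

d((-5, -13), (3, -8)) = 9.434 <-- minimum
d((-5, -13), (2, 8)) = 22.1359
d((-5, -13), (17, -5)) = 23.4094
d((-5, -13), (-5, 1)) = 14.0
d((-5, -13), (19, 7)) = 31.241
d((-5, -13), (-16, 2)) = 18.6011
d((3, -8), (2, 8)) = 16.0312
d((3, -8), (17, -5)) = 14.3178
d((3, -8), (-5, 1)) = 12.0416
d((3, -8), (19, 7)) = 21.9317
d((3, -8), (-16, 2)) = 21.4709
d((2, 8), (17, -5)) = 19.8494
d((2, 8), (-5, 1)) = 9.8995
d((2, 8), (19, 7)) = 17.0294
d((2, 8), (-16, 2)) = 18.9737
d((17, -5), (-5, 1)) = 22.8035
d((17, -5), (19, 7)) = 12.1655
d((17, -5), (-16, 2)) = 33.7343
d((-5, 1), (19, 7)) = 24.7386
d((-5, 1), (-16, 2)) = 11.0454
d((19, 7), (-16, 2)) = 35.3553

Closest pair: (-5, -13) and (3, -8) with distance 9.434

The closest pair is (-5, -13) and (3, -8) with Euclidean distance 9.434. For 7 points, brute-force pairwise comparison is shown above. For large n, the divide-and-conquer algorithm (sort by x, recurse on halves, check the dividing strip) achieves O(n log n).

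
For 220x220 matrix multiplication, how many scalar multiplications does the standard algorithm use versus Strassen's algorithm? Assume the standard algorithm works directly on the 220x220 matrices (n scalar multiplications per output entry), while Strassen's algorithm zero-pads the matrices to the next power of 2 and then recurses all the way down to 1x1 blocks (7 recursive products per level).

Matrix multiplication for 220x220 matrices:

Strassen's algorithm requires power-of-2 dimensions. Pad 220x220 to 256x256 (next power of 2).

Standard algorithm: 220^3 = 10648000 multiplications
Strassen's algorithm: 7^(log2(256)) = 7^8 = 5764801 multiplications
Savings: 10648000 - 5764801 = 4883199 multiplications

Standard: 10648000 multiplications (220^3). Strassen: 5764801 multiplications (7^8, after padding to 256x256). Strassen reduces 8 recursive multiplications to 7 at each level.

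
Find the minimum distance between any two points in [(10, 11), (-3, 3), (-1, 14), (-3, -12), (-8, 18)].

Computing all pairwise distances among 5 points:

d((10, 11), (-3, 3)) = 15.2643
d((10, 11), (-1, 14)) = 11.4018
d((10, 11), (-3, -12)) = 26.4197
d((10, 11), (-8, 18)) = 19.3132
d((-3, 3), (-1, 14)) = 11.1803
d((-3, 3), (-3, -12)) = 15.0
d((-3, 3), (-8, 18)) = 15.8114
d((-1, 14), (-3, -12)) = 26.0768
d((-1, 14), (-8, 18)) = 8.0623 <-- minimum
d((-3, -12), (-8, 18)) = 30.4138

Closest pair: (-1, 14) and (-8, 18) with distance 8.0623

The closest pair is (-1, 14) and (-8, 18) with Euclidean distance 8.0623. For 5 points, brute-force pairwise comparison is shown above. For large n, the divide-and-conquer algorithm (sort by x, recurse on halves, check the dividing strip) achieves O(n log n).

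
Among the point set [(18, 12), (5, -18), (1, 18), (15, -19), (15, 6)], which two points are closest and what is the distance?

Computing all pairwise distances among 5 points:

d((18, 12), (5, -18)) = 32.6956
d((18, 12), (1, 18)) = 18.0278
d((18, 12), (15, -19)) = 31.1448
d((18, 12), (15, 6)) = 6.7082 <-- minimum
d((5, -18), (1, 18)) = 36.2215
d((5, -18), (15, -19)) = 10.0499
d((5, -18), (15, 6)) = 26.0
d((1, 18), (15, -19)) = 39.5601
d((1, 18), (15, 6)) = 18.4391
d((15, -19), (15, 6)) = 25.0

Closest pair: (18, 12) and (15, 6) with distance 6.7082

The closest pair is (18, 12) and (15, 6) with Euclidean distance 6.7082. For 5 points, brute-force pairwise comparison is shown above. For large n, the divide-and-conquer algorithm (sort by x, recurse on halves, check the dividing strip) achieves O(n log n).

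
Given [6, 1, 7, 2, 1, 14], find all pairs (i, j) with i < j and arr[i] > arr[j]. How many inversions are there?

Finding inversions in [6, 1, 7, 2, 1, 14]:

(0, 1): arr[0]=6 > arr[1]=1
(0, 3): arr[0]=6 > arr[3]=2
(0, 4): arr[0]=6 > arr[4]=1
(2, 3): arr[2]=7 > arr[3]=2
(2, 4): arr[2]=7 > arr[4]=1
(3, 4): arr[3]=2 > arr[4]=1

Total inversions: 6

The array has 6 inversion(s): (0,1), (0,3), (0,4), (2,3), (2,4), (3,4). Each pair (i,j) satisfies i < j and arr[i] > arr[j].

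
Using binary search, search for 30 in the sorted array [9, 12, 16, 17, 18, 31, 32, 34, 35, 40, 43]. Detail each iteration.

Binary search for 30 in [9, 12, 16, 17, 18, 31, 32, 34, 35, 40, 43]:

lo=0, hi=10, mid=5, arr[mid]=31 -> 31 > 30, search left half
lo=0, hi=4, mid=2, arr[mid]=16 -> 16 < 30, search right half
lo=3, hi=4, mid=3, arr[mid]=17 -> 17 < 30, search right half
lo=4, hi=4, mid=4, arr[mid]=18 -> 18 < 30, search right half
lo=5 > hi=4, target 30 not found

Binary search determines that 30 is not in the array after 4 comparisons. The search space was exhausted without finding the target.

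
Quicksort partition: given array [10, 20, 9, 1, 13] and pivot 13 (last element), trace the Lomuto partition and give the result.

Lomuto partition with pivot = 13:

Initial array: [10, 20, 9, 1, 13]

arr[0]=10 <= 13: swap with position 0, array becomes [10, 20, 9, 1, 13]
arr[1]=20 > 13: no swap
arr[2]=9 <= 13: swap with position 1, array becomes [10, 9, 20, 1, 13]
arr[3]=1 <= 13: swap with position 2, array becomes [10, 9, 1, 20, 13]

Place pivot at position 3: [10, 9, 1, 13, 20]
Pivot position: 3

After partitioning with pivot 13, the array becomes [10, 9, 1, 13, 20]. The pivot is placed at index 3. All elements to the left of the pivot are <= 13, and all elements to the right are > 13.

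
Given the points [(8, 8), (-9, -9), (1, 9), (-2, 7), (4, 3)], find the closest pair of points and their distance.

Computing all pairwise distances among 5 points:

d((8, 8), (-9, -9)) = 24.0416
d((8, 8), (1, 9)) = 7.0711
d((8, 8), (-2, 7)) = 10.0499
d((8, 8), (4, 3)) = 6.4031
d((-9, -9), (1, 9)) = 20.5913
d((-9, -9), (-2, 7)) = 17.4642
d((-9, -9), (4, 3)) = 17.6918
d((1, 9), (-2, 7)) = 3.6056 <-- minimum
d((1, 9), (4, 3)) = 6.7082
d((-2, 7), (4, 3)) = 7.2111

Closest pair: (1, 9) and (-2, 7) with distance 3.6056

The closest pair is (1, 9) and (-2, 7) with Euclidean distance 3.6056. For 5 points, brute-force pairwise comparison is shown above. For large n, the divide-and-conquer algorithm (sort by x, recurse on halves, check the dividing strip) achieves O(n log n).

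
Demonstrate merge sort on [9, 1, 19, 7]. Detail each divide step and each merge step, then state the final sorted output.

Merge sort trace:

Split: [9, 1, 19, 7] -> [9, 1] and [19, 7]
  Split: [9, 1] -> [9] and [1]
  Merge: [9] + [1] -> [1, 9]
  Split: [19, 7] -> [19] and [7]
  Merge: [19] + [7] -> [7, 19]
Merge: [1, 9] + [7, 19] -> [1, 7, 9, 19]

Final sorted array: [1, 7, 9, 19]

The merge sort proceeds by recursively splitting the array and merging sorted halves.
After all merges, the sorted array is [1, 7, 9, 19].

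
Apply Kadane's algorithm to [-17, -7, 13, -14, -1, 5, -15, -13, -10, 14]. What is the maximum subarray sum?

Using Kadane's algorithm on [-17, -7, 13, -14, -1, 5, -15, -13, -10, 14]:

Scanning through the array:
Position 1 (value -7): max_ending_here = -7, max_so_far = -7
Position 2 (value 13): max_ending_here = 13, max_so_far = 13
Position 3 (value -14): max_ending_here = -1, max_so_far = 13
Position 4 (value -1): max_ending_here = -1, max_so_far = 13
Position 5 (value 5): max_ending_here = 5, max_so_far = 13
Position 6 (value -15): max_ending_here = -10, max_so_far = 13
Position 7 (value -13): max_ending_here = -13, max_so_far = 13
Position 8 (value -10): max_ending_here = -10, max_so_far = 13
Position 9 (value 14): max_ending_here = 14, max_so_far = 14

Maximum subarray: [14]
Maximum sum: 14

The maximum subarray is [14] with sum 14. This subarray runs from index 9 to index 9.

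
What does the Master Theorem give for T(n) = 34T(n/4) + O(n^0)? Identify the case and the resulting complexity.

Master Theorem for T(n) = 34T(n/4) + O(n^0):

a = 34, b = 4, c = 0
log_b(a) = log_4(34) = 2.5437

Case 1: c = 0 < log_4(34) = 2.5437
T(n) = O(n^(log_4 34))

For T(n) = 34T(n/4) + O(n^0): log_4(34) = 2.5437. This is Case 1 of the Master Theorem (c < log_b(a), work dominated by leaves), giving O(n^(log_4 34)).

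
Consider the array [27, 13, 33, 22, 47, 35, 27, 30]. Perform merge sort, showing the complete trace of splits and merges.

Merge sort trace:

Split: [27, 13, 33, 22, 47, 35, 27, 30] -> [27, 13, 33, 22] and [47, 35, 27, 30]
  Split: [27, 13, 33, 22] -> [27, 13] and [33, 22]
    Split: [27, 13] -> [27] and [13]
    Merge: [27] + [13] -> [13, 27]
    Split: [33, 22] -> [33] and [22]
    Merge: [33] + [22] -> [22, 33]
  Merge: [13, 27] + [22, 33] -> [13, 22, 27, 33]
  Split: [47, 35, 27, 30] -> [47, 35] and [27, 30]
    Split: [47, 35] -> [47] and [35]
    Merge: [47] + [35] -> [35, 47]
    Split: [27, 30] -> [27] and [30]
    Merge: [27] + [30] -> [27, 30]
  Merge: [35, 47] + [27, 30] -> [27, 30, 35, 47]
Merge: [13, 22, 27, 33] + [27, 30, 35, 47] -> [13, 22, 27, 27, 30, 33, 35, 47]

Final sorted array: [13, 22, 27, 27, 30, 33, 35, 47]

The merge sort proceeds by recursively splitting the array and merging sorted halves.
After all merges, the sorted array is [13, 22, 27, 27, 30, 33, 35, 47].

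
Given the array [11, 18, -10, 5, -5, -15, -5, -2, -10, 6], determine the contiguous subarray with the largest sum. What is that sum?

Using Kadane's algorithm on [11, 18, -10, 5, -5, -15, -5, -2, -10, 6]:

Scanning through the array:
Position 1 (value 18): max_ending_here = 29, max_so_far = 29
Position 2 (value -10): max_ending_here = 19, max_so_far = 29
Position 3 (value 5): max_ending_here = 24, max_so_far = 29
Position 4 (value -5): max_ending_here = 19, max_so_far = 29
Position 5 (value -15): max_ending_here = 4, max_so_far = 29
Position 6 (value -5): max_ending_here = -1, max_so_far = 29
Position 7 (value -2): max_ending_here = -2, max_so_far = 29
Position 8 (value -10): max_ending_here = -10, max_so_far = 29
Position 9 (value 6): max_ending_here = 6, max_so_far = 29

Maximum subarray: [11, 18]
Maximum sum: 29

The maximum subarray is [11, 18] with sum 29. This subarray runs from index 0 to index 1.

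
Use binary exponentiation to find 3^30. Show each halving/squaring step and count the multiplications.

Computing 3^30 by squaring (build up from 3^1; each line after the first costs one multiplication):

3^1 = 3
3^2 = (3^1)^2 = 3^2 = 9
3^3 = 3 * 3^2 = 3 * 9 = 27
3^6 = (3^3)^2 = 27^2 = 729
3^7 = 3 * 3^6 = 3 * 729 = 2187
3^14 = (3^7)^2 = 2187^2 = 4782969
3^15 = 3 * 3^14 = 3 * 4782969 = 14348907
3^30 = (3^15)^2 = 14348907^2 = 205891132094649

Result: 205891132094649
Multiplications needed: 7 (7 lines after 3^1)

3^30 = 205891132094649. Using exponentiation by squaring, this requires 7 multiplications. The key idea: if the exponent is even, square the half-power; if odd, multiply by the base once.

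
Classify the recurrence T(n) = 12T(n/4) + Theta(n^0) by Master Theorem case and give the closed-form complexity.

Master Theorem for T(n) = 12T(n/4) + O(n^0):

a = 12, b = 4, c = 0
log_b(a) = log_4(12) = 1.7925

Case 1: c = 0 < log_4(12) = 1.7925
T(n) = O(n^(log_4 12))

For T(n) = 12T(n/4) + O(n^0): log_4(12) = 1.7925. This is Case 1 of the Master Theorem (c < log_b(a), work dominated by leaves), giving O(n^(log_4 12)).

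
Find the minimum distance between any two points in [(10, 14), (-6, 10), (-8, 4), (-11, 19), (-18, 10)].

Computing all pairwise distances among 5 points:

d((10, 14), (-6, 10)) = 16.4924
d((10, 14), (-8, 4)) = 20.5913
d((10, 14), (-11, 19)) = 21.587
d((10, 14), (-18, 10)) = 28.2843
d((-6, 10), (-8, 4)) = 6.3246 <-- minimum
d((-6, 10), (-11, 19)) = 10.2956
d((-6, 10), (-18, 10)) = 12.0
d((-8, 4), (-11, 19)) = 15.2971
d((-8, 4), (-18, 10)) = 11.6619
d((-11, 19), (-18, 10)) = 11.4018

Closest pair: (-6, 10) and (-8, 4) with distance 6.3246

The closest pair is (-6, 10) and (-8, 4) with Euclidean distance 6.3246. For 5 points, brute-force pairwise comparison is shown above. For large n, the divide-and-conquer algorithm (sort by x, recurse on halves, check the dividing strip) achieves O(n log n).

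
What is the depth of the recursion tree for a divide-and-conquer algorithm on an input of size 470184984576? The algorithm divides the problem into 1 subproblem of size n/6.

For divide and conquer with division factor 6:

Problem sizes at each level:
Level 0: 470184984576
Level 1: 78364164096
Level 2: 13060694016
Level 3: 2176782336
Level 4: 362797056
Level 5: 60466176
Level 6: 10077696
Level 7: 1679616
Level 8: 279936
Level 9: 46656
Level 10: 7776
Level 11: 1296
Level 12: 216
Level 13: 36
Level 14: 6
Level 15: 1

The root is level 0 and the size-1 base case is level 15 (the tree spans levels 0 through 15, i.e. 16 levels counting the root), so the depth is the number of divisions: log_6(470184984576) = 15

The recursion tree depth is log_6(470184984576) = 15. At each level, the problem size is divided by 6, so it takes 15 divisions to reduce to a base case of size 1. The algorithm makes 1 recursive call at each level.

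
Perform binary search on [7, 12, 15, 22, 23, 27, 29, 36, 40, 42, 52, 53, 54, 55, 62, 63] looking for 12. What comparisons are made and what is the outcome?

Binary search for 12 in [7, 12, 15, 22, 23, 27, 29, 36, 40, 42, 52, 53, 54, 55, 62, 63]:

lo=0, hi=15, mid=7, arr[mid]=36 -> 36 > 12, search left half
lo=0, hi=6, mid=3, arr[mid]=22 -> 22 > 12, search left half
lo=0, hi=2, mid=1, arr[mid]=12 -> Found target at index 1!

Binary search finds 12 at index 1 after 3 comparisons. The search repeatedly halves the search space by comparing with the middle element.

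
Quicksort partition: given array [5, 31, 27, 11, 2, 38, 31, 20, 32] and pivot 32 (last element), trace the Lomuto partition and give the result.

Lomuto partition with pivot = 32:

Initial array: [5, 31, 27, 11, 2, 38, 31, 20, 32]

arr[0]=5 <= 32: swap with position 0, array becomes [5, 31, 27, 11, 2, 38, 31, 20, 32]
arr[1]=31 <= 32: swap with position 1, array becomes [5, 31, 27, 11, 2, 38, 31, 20, 32]
arr[2]=27 <= 32: swap with position 2, array becomes [5, 31, 27, 11, 2, 38, 31, 20, 32]
arr[3]=11 <= 32: swap with position 3, array becomes [5, 31, 27, 11, 2, 38, 31, 20, 32]
arr[4]=2 <= 32: swap with position 4, array becomes [5, 31, 27, 11, 2, 38, 31, 20, 32]
arr[5]=38 > 32: no swap
arr[6]=31 <= 32: swap with position 5, array becomes [5, 31, 27, 11, 2, 31, 38, 20, 32]
arr[7]=20 <= 32: swap with position 6, array becomes [5, 31, 27, 11, 2, 31, 20, 38, 32]

Place pivot at position 7: [5, 31, 27, 11, 2, 31, 20, 32, 38]
Pivot position: 7

After partitioning with pivot 32, the array becomes [5, 31, 27, 11, 2, 31, 20, 32, 38]. The pivot is placed at index 7. All elements to the left of the pivot are <= 32, and all elements to the right are > 32.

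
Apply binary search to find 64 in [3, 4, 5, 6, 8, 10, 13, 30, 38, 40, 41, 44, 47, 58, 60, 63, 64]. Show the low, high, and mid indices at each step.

Binary search for 64 in [3, 4, 5, 6, 8, 10, 13, 30, 38, 40, 41, 44, 47, 58, 60, 63, 64]:

lo=0, hi=16, mid=8, arr[mid]=38 -> 38 < 64, search right half
lo=9, hi=16, mid=12, arr[mid]=47 -> 47 < 64, search right half
lo=13, hi=16, mid=14, arr[mid]=60 -> 60 < 64, search right half
lo=15, hi=16, mid=15, arr[mid]=63 -> 63 < 64, search right half
lo=16, hi=16, mid=16, arr[mid]=64 -> Found target at index 16!

Binary search finds 64 at index 16 after 5 comparisons. The search repeatedly halves the search space by comparing with the middle element.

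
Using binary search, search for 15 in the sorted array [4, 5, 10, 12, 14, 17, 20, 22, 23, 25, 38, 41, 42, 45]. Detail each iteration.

Binary search for 15 in [4, 5, 10, 12, 14, 17, 20, 22, 23, 25, 38, 41, 42, 45]:

lo=0, hi=13, mid=6, arr[mid]=20 -> 20 > 15, search left half
lo=0, hi=5, mid=2, arr[mid]=10 -> 10 < 15, search right half
lo=3, hi=5, mid=4, arr[mid]=14 -> 14 < 15, search right half
lo=5, hi=5, mid=5, arr[mid]=17 -> 17 > 15, search left half
lo=5 > hi=4, target 15 not found

Binary search determines that 15 is not in the array after 4 comparisons. The search space was exhausted without finding the target.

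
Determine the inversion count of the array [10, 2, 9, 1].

Finding inversions in [10, 2, 9, 1]:

(0, 1): arr[0]=10 > arr[1]=2
(0, 2): arr[0]=10 > arr[2]=9
(0, 3): arr[0]=10 > arr[3]=1
(1, 3): arr[1]=2 > arr[3]=1
(2, 3): arr[2]=9 > arr[3]=1

Total inversions: 5

The array has 5 inversion(s): (0,1), (0,2), (0,3), (1,3), (2,3). Each pair (i,j) satisfies i < j and arr[i] > arr[j].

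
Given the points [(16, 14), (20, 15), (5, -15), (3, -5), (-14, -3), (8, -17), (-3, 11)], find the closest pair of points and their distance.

Computing all pairwise distances among 7 points:

d((16, 14), (20, 15)) = 4.1231
d((16, 14), (5, -15)) = 31.0161
d((16, 14), (3, -5)) = 23.0217
d((16, 14), (-14, -3)) = 34.4819
d((16, 14), (8, -17)) = 32.0156
d((16, 14), (-3, 11)) = 19.2354
d((20, 15), (5, -15)) = 33.541
d((20, 15), (3, -5)) = 26.2488
d((20, 15), (-14, -3)) = 38.4708
d((20, 15), (8, -17)) = 34.176
d((20, 15), (-3, 11)) = 23.3452
d((5, -15), (3, -5)) = 10.198
d((5, -15), (-14, -3)) = 22.4722
d((5, -15), (8, -17)) = 3.6056 <-- minimum
d((5, -15), (-3, 11)) = 27.2029
d((3, -5), (-14, -3)) = 17.1172
d((3, -5), (8, -17)) = 13.0
d((3, -5), (-3, 11)) = 17.088
d((-14, -3), (8, -17)) = 26.0768
d((-14, -3), (-3, 11)) = 17.8045
d((8, -17), (-3, 11)) = 30.0832

Closest pair: (5, -15) and (8, -17) with distance 3.6056

The closest pair is (5, -15) and (8, -17) with Euclidean distance 3.6056. For 7 points, brute-force pairwise comparison is shown above. For large n, the divide-and-conquer algorithm (sort by x, recurse on halves, check the dividing strip) achieves O(n log n).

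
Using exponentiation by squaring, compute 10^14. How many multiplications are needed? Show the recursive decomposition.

Computing 10^14 by squaring (build up from 10^1; each line after the first costs one multiplication):

10^1 = 10
10^2 = (10^1)^2 = 10^2 = 100
10^3 = 10 * 10^2 = 10 * 100 = 1000
10^6 = (10^3)^2 = 1000^2 = 1000000
10^7 = 10 * 10^6 = 10 * 1000000 = 10000000
10^14 = (10^7)^2 = 10000000^2 = 100000000000000

Result: 100000000000000
Multiplications needed: 5 (5 lines after 10^1)

10^14 = 100000000000000. Using exponentiation by squaring, this requires 5 multiplications. The key idea: if the exponent is even, square the half-power; if odd, multiply by the base once.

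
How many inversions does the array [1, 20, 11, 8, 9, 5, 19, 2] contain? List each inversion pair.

Finding inversions in [1, 20, 11, 8, 9, 5, 19, 2]:

(1, 2): arr[1]=20 > arr[2]=11
(1, 3): arr[1]=20 > arr[3]=8
(1, 4): arr[1]=20 > arr[4]=9
(1, 5): arr[1]=20 > arr[5]=5
(1, 6): arr[1]=20 > arr[6]=19
(1, 7): arr[1]=20 > arr[7]=2
(2, 3): arr[2]=11 > arr[3]=8
(2, 4): arr[2]=11 > arr[4]=9
(2, 5): arr[2]=11 > arr[5]=5
(2, 7): arr[2]=11 > arr[7]=2
(3, 5): arr[3]=8 > arr[5]=5
(3, 7): arr[3]=8 > arr[7]=2
(4, 5): arr[4]=9 > arr[5]=5
(4, 7): arr[4]=9 > arr[7]=2
(5, 7): arr[5]=5 > arr[7]=2
(6, 7): arr[6]=19 > arr[7]=2

Total inversions: 16

The array has 16 inversion(s): (1,2), (1,3), (1,4), (1,5), (1,6), (1,7), (2,3), (2,4), (2,5), (2,7), (3,5), (3,7), (4,5), (4,7), (5,7), (6,7). Each pair (i,j) satisfies i < j and arr[i] > arr[j].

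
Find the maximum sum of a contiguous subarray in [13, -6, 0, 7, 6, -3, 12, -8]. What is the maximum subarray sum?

Using Kadane's algorithm on [13, -6, 0, 7, 6, -3, 12, -8]:

Scanning through the array:
Position 1 (value -6): max_ending_here = 7, max_so_far = 13
Position 2 (value 0): max_ending_here = 7, max_so_far = 13
Position 3 (value 7): max_ending_here = 14, max_so_far = 14
Position 4 (value 6): max_ending_here = 20, max_so_far = 20
Position 5 (value -3): max_ending_here = 17, max_so_far = 20
Position 6 (value 12): max_ending_here = 29, max_so_far = 29
Position 7 (value -8): max_ending_here = 21, max_so_far = 29

Maximum subarray: [13, -6, 0, 7, 6, -3, 12]
Maximum sum: 29

The maximum subarray is [13, -6, 0, 7, 6, -3, 12] with sum 29. This subarray runs from index 0 to index 6.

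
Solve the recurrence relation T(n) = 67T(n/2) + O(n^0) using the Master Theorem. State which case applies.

Master Theorem for T(n) = 67T(n/2) + O(n^0):

a = 67, b = 2, c = 0
log_b(a) = log_2(67) = 6.0661

Case 1: c = 0 < log_2(67) = 6.0661
T(n) = O(n^(log_2 67))

For T(n) = 67T(n/2) + O(n^0): log_2(67) = 6.0661. This is Case 1 of the Master Theorem (c < log_b(a), work dominated by leaves), giving O(n^(log_2 67)).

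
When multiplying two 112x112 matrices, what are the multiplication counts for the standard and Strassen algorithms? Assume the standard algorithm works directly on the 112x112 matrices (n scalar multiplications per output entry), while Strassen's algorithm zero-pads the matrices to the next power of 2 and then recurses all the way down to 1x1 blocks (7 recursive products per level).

Matrix multiplication for 112x112 matrices:

Strassen's algorithm requires power-of-2 dimensions. Pad 112x112 to 128x128 (next power of 2).

Standard algorithm: 112^3 = 1404928 multiplications
Strassen's algorithm: 7^(log2(128)) = 7^7 = 823543 multiplications
Savings: 1404928 - 823543 = 581385 multiplications

Standard: 1404928 multiplications (112^3). Strassen: 823543 multiplications (7^7, after padding to 128x128). Strassen reduces 8 recursive multiplications to 7 at each level.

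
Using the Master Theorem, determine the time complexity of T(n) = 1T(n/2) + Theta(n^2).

Master Theorem for T(n) = 1T(n/2) + O(n^2):

a = 1, b = 2, c = 2
log_b(a) = log_2(1) = 0.0000

Case 3: c = 2 > log_2(1) = 0.0000
T(n) = O(n^2) = O(n^2)

For T(n) = 1T(n/2) + O(n^2): log_2(1) = 0.0000. This is Case 3 of the Master Theorem (c > log_b(a), work dominated by root), giving O(n^2).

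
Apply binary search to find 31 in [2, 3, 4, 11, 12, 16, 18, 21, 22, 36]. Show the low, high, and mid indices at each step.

Binary search for 31 in [2, 3, 4, 11, 12, 16, 18, 21, 22, 36]:

lo=0, hi=9, mid=4, arr[mid]=12 -> 12 < 31, search right half
lo=5, hi=9, mid=7, arr[mid]=21 -> 21 < 31, search right half
lo=8, hi=9, mid=8, arr[mid]=22 -> 22 < 31, search right half
lo=9, hi=9, mid=9, arr[mid]=36 -> 36 > 31, search left half
lo=9 > hi=8, target 31 not found

Binary search determines that 31 is not in the array after 4 comparisons. The search space was exhausted without finding the target.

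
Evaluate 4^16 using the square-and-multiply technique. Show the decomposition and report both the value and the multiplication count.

Computing 4^16 by squaring (build up from 4^1; each line after the first costs one multiplication):

4^1 = 4
4^2 = (4^1)^2 = 4^2 = 16
4^4 = (4^2)^2 = 16^2 = 256
4^8 = (4^4)^2 = 256^2 = 65536
4^16 = (4^8)^2 = 65536^2 = 4294967296

Result: 4294967296
Multiplications needed: 4 (4 lines after 4^1)

4^16 = 4294967296. Using exponentiation by squaring, this requires 4 multiplications. The key idea: if the exponent is even, square the half-power; if odd, multiply by the base once.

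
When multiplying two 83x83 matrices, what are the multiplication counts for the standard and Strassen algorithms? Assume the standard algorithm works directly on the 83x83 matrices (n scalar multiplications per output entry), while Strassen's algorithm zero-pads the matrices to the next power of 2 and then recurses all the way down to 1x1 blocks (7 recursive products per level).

Matrix multiplication for 83x83 matrices:

Strassen's algorithm requires power-of-2 dimensions. Pad 83x83 to 128x128 (next power of 2).

Standard algorithm: 83^3 = 571787 multiplications
Strassen's algorithm: 7^(log2(128)) = 7^7 = 823543 multiplications
Difference: 571787 - 823543 = -251756 (Strassen uses MORE here due to padding overhead — for small or just-over-power-of-2 n, padding can outweigh the per-level savings)

Standard: 571787 multiplications (83^3). Strassen: 823543 multiplications (7^7, after padding to 128x128). Strassen reduces 8 recursive multiplications to 7 at each level.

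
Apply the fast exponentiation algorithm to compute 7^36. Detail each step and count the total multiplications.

Computing 7^36 by squaring (build up from 7^1; each line after the first costs one multiplication):

7^1 = 7
7^2 = (7^1)^2 = 7^2 = 49
7^4 = (7^2)^2 = 49^2 = 2401
7^8 = (7^4)^2 = 2401^2 = 5764801
7^9 = 7 * 7^8 = 7 * 5764801 = 40353607
7^18 = (7^9)^2 = 40353607^2 = 1628413597910449
7^36 = (7^18)^2 = 1628413597910449^2 = 2651730845859653471779023381601

Result: 2651730845859653471779023381601
Multiplications needed: 6 (6 lines after 7^1)

7^36 = 2651730845859653471779023381601. Using exponentiation by squaring, this requires 6 multiplications. The key idea: if the exponent is even, square the half-power; if odd, multiply by the base once.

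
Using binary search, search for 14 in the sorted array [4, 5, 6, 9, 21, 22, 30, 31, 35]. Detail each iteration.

Binary search for 14 in [4, 5, 6, 9, 21, 22, 30, 31, 35]:

lo=0, hi=8, mid=4, arr[mid]=21 -> 21 > 14, search left half
lo=0, hi=3, mid=1, arr[mid]=5 -> 5 < 14, search right half
lo=2, hi=3, mid=2, arr[mid]=6 -> 6 < 14, search right half
lo=3, hi=3, mid=3, arr[mid]=9 -> 9 < 14, search right half
lo=4 > hi=3, target 14 not found

Binary search determines that 14 is not in the array after 4 comparisons. The search space was exhausted without finding the target.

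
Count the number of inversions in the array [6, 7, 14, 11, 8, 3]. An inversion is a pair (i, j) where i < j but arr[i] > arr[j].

Finding inversions in [6, 7, 14, 11, 8, 3]:

(0, 5): arr[0]=6 > arr[5]=3
(1, 5): arr[1]=7 > arr[5]=3
(2, 3): arr[2]=14 > arr[3]=11
(2, 4): arr[2]=14 > arr[4]=8
(2, 5): arr[2]=14 > arr[5]=3
(3, 4): arr[3]=11 > arr[4]=8
(3, 5): arr[3]=11 > arr[5]=3
(4, 5): arr[4]=8 > arr[5]=3

Total inversions: 8

The array has 8 inversion(s): (0,5), (1,5), (2,3), (2,4), (2,5), (3,4), (3,5), (4,5). Each pair (i,j) satisfies i < j and arr[i] > arr[j].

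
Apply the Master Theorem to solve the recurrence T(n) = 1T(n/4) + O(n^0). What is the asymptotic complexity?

Master Theorem for T(n) = 1T(n/4) + O(n^0):

a = 1, b = 4, c = 0
log_b(a) = log_4(1) = 0.0000

Case 2: c = 0 = log_4(1) = 0.0000
T(n) = O(n^0 log n) = O(log n)

For T(n) = 1T(n/4) + O(n^0): log_4(1) = 0.0000. This is Case 2 of the Master Theorem (c = log_b(a), equal work at all levels), giving O(log n).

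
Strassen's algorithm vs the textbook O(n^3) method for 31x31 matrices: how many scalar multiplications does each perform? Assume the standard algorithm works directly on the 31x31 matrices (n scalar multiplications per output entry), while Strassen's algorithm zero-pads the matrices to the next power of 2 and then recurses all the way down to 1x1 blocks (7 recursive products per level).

Matrix multiplication for 31x31 matrices:

Strassen's algorithm requires power-of-2 dimensions. Pad 31x31 to 32x32 (next power of 2).

Standard algorithm: 31^3 = 29791 multiplications
Strassen's algorithm: 7^(log2(32)) = 7^5 = 16807 multiplications
Savings: 29791 - 16807 = 12984 multiplications

Standard: 29791 multiplications (31^3). Strassen: 16807 multiplications (7^5, after padding to 32x32). Strassen reduces 8 recursive multiplications to 7 at each level.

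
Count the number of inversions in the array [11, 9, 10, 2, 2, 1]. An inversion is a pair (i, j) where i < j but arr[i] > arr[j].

Finding inversions in [11, 9, 10, 2, 2, 1]:

(0, 1): arr[0]=11 > arr[1]=9
(0, 2): arr[0]=11 > arr[2]=10
(0, 3): arr[0]=11 > arr[3]=2
(0, 4): arr[0]=11 > arr[4]=2
(0, 5): arr[0]=11 > arr[5]=1
(1, 3): arr[1]=9 > arr[3]=2
(1, 4): arr[1]=9 > arr[4]=2
(1, 5): arr[1]=9 > arr[5]=1
(2, 3): arr[2]=10 > arr[3]=2
(2, 4): arr[2]=10 > arr[4]=2
(2, 5): arr[2]=10 > arr[5]=1
(3, 5): arr[3]=2 > arr[5]=1
(4, 5): arr[4]=2 > arr[5]=1

Total inversions: 13

The array has 13 inversion(s): (0,1), (0,2), (0,3), (0,4), (0,5), (1,3), (1,4), (1,5), (2,3), (2,4), (2,5), (3,5), (4,5). Each pair (i,j) satisfies i < j and arr[i] > arr[j].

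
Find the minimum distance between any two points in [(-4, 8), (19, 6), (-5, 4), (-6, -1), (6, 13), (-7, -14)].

Computing all pairwise distances among 6 points:

d((-4, 8), (19, 6)) = 23.0868
d((-4, 8), (-5, 4)) = 4.1231 <-- minimum
d((-4, 8), (-6, -1)) = 9.2195
d((-4, 8), (6, 13)) = 11.1803
d((-4, 8), (-7, -14)) = 22.2036
d((19, 6), (-5, 4)) = 24.0832
d((19, 6), (-6, -1)) = 25.9615
d((19, 6), (6, 13)) = 14.7648
d((19, 6), (-7, -14)) = 32.8024
d((-5, 4), (-6, -1)) = 5.099
d((-5, 4), (6, 13)) = 14.2127
d((-5, 4), (-7, -14)) = 18.1108
d((-6, -1), (6, 13)) = 18.4391
d((-6, -1), (-7, -14)) = 13.0384
d((6, 13), (-7, -14)) = 29.9666

Closest pair: (-4, 8) and (-5, 4) with distance 4.1231

The closest pair is (-4, 8) and (-5, 4) with Euclidean distance 4.1231. For 6 points, brute-force pairwise comparison is shown above. For large n, the divide-and-conquer algorithm (sort by x, recurse on halves, check the dividing strip) achieves O(n log n).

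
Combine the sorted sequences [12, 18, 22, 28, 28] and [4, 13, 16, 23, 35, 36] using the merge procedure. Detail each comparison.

Merging process:

Compare 12 vs 4: take 4 from right. Merged: [4]
Compare 12 vs 13: take 12 from left. Merged: [4, 12]
Compare 18 vs 13: take 13 from right. Merged: [4, 12, 13]
Compare 18 vs 16: take 16 from right. Merged: [4, 12, 13, 16]
Compare 18 vs 23: take 18 from left. Merged: [4, 12, 13, 16, 18]
Compare 22 vs 23: take 22 from left. Merged: [4, 12, 13, 16, 18, 22]
Compare 28 vs 23: take 23 from right. Merged: [4, 12, 13, 16, 18, 22, 23]
Compare 28 vs 35: take 28 from left. Merged: [4, 12, 13, 16, 18, 22, 23, 28]
Compare 28 vs 35: take 28 from left. Merged: [4, 12, 13, 16, 18, 22, 23, 28, 28]
Append remaining from right: [35, 36]. Merged: [4, 12, 13, 16, 18, 22, 23, 28, 28, 35, 36]

Final merged array: [4, 12, 13, 16, 18, 22, 23, 28, 28, 35, 36]
Total comparisons: 9

The merged array is [4, 12, 13, 16, 18, 22, 23, 28, 28, 35, 36], requiring 9 comparisons. The merge step runs in O(n) time where n is the total number of elements.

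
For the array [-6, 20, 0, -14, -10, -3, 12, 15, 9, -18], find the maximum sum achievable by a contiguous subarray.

Using Kadane's algorithm on [-6, 20, 0, -14, -10, -3, 12, 15, 9, -18]:

Scanning through the array:
Position 1 (value 20): max_ending_here = 20, max_so_far = 20
Position 2 (value 0): max_ending_here = 20, max_so_far = 20
Position 3 (value -14): max_ending_here = 6, max_so_far = 20
Position 4 (value -10): max_ending_here = -4, max_so_far = 20
Position 5 (value -3): max_ending_here = -3, max_so_far = 20
Position 6 (value 12): max_ending_here = 12, max_so_far = 20
Position 7 (value 15): max_ending_here = 27, max_so_far = 27
Position 8 (value 9): max_ending_here = 36, max_so_far = 36
Position 9 (value -18): max_ending_here = 18, max_so_far = 36

Maximum subarray: [12, 15, 9]
Maximum sum: 36

The maximum subarray is [12, 15, 9] with sum 36. This subarray runs from index 6 to index 8.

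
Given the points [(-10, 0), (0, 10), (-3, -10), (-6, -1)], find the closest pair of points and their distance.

Computing all pairwise distances among 4 points:

d((-10, 0), (0, 10)) = 14.1421
d((-10, 0), (-3, -10)) = 12.2066
d((-10, 0), (-6, -1)) = 4.1231 <-- minimum
d((0, 10), (-3, -10)) = 20.2237
d((0, 10), (-6, -1)) = 12.53
d((-3, -10), (-6, -1)) = 9.4868

Closest pair: (-10, 0) and (-6, -1) with distance 4.1231

The closest pair is (-10, 0) and (-6, -1) with Euclidean distance 4.1231. For 4 points, brute-force pairwise comparison is shown above. For large n, the divide-and-conquer algorithm (sort by x, recurse on halves, check the dividing strip) achieves O(n log n).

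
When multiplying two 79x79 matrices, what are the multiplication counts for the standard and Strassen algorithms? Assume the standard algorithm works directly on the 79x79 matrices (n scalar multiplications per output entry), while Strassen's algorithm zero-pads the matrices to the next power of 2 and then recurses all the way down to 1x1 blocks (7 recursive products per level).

Matrix multiplication for 79x79 matrices:

Strassen's algorithm requires power-of-2 dimensions. Pad 79x79 to 128x128 (next power of 2).

Standard algorithm: 79^3 = 493039 multiplications
Strassen's algorithm: 7^(log2(128)) = 7^7 = 823543 multiplications
Difference: 493039 - 823543 = -330504 (Strassen uses MORE here due to padding overhead — for small or just-over-power-of-2 n, padding can outweigh the per-level savings)

Standard: 493039 multiplications (79^3). Strassen: 823543 multiplications (7^7, after padding to 128x128). Strassen reduces 8 recursive multiplications to 7 at each level.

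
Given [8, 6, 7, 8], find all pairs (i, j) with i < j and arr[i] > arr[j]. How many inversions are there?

Finding inversions in [8, 6, 7, 8]:

(0, 1): arr[0]=8 > arr[1]=6
(0, 2): arr[0]=8 > arr[2]=7

Total inversions: 2

The array has 2 inversion(s): (0,1), (0,2). Each pair (i,j) satisfies i < j and arr[i] > arr[j].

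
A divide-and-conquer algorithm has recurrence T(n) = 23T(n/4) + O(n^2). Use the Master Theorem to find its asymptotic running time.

Master Theorem for T(n) = 23T(n/4) + O(n^2):

a = 23, b = 4, c = 2
log_b(a) = log_4(23) = 2.2618

Case 1: c = 2 < log_4(23) = 2.2618
T(n) = O(n^(log_4 23))

For T(n) = 23T(n/4) + O(n^2): log_4(23) = 2.2618. This is Case 1 of the Master Theorem (c < log_b(a), work dominated by leaves), giving O(n^(log_4 23)).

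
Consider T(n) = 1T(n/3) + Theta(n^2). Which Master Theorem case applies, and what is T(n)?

Master Theorem for T(n) = 1T(n/3) + O(n^2):

a = 1, b = 3, c = 2
log_b(a) = log_3(1) = 0.0000

Case 3: c = 2 > log_3(1) = 0.0000
T(n) = O(n^2) = O(n^2)

For T(n) = 1T(n/3) + O(n^2): log_3(1) = 0.0000. This is Case 3 of the Master Theorem (c > log_b(a), work dominated by root), giving O(n^2).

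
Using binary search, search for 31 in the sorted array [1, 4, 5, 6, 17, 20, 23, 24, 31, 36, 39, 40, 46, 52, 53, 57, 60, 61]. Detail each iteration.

Binary search for 31 in [1, 4, 5, 6, 17, 20, 23, 24, 31, 36, 39, 40, 46, 52, 53, 57, 60, 61]:

lo=0, hi=17, mid=8, arr[mid]=31 -> Found target at index 8!

Binary search finds 31 at index 8 after 1 comparisons. The search repeatedly halves the search space by comparing with the middle element.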